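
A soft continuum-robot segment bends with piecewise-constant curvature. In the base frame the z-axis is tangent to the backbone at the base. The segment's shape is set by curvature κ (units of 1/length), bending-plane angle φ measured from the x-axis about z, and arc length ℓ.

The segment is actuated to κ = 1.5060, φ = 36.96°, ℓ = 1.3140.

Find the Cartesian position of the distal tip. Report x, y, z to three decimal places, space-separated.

0.741 0.558 0.609

θ = κ·ℓ = 1.5060 × 1.3140 = 1.97888 rad
ρ = (1 − cos θ)/κ = (1 − -0.39685)/1.5060 = 0.92753
z = sin θ / κ = 0.91788/1.5060 = 0.60948
x = ρ cos φ = 0.92753 × cos(36.96°) = 0.74115
y = ρ sin φ = 0.92753 × sin(36.96°) = 0.55768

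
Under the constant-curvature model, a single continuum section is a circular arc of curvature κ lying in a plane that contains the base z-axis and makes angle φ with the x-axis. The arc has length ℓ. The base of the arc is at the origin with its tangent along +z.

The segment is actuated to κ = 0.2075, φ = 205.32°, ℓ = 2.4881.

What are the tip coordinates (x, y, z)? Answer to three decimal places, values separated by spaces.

-0.568 -0.269 2.379

θ = κ·ℓ = 0.2075 × 2.4881 = 0.51628 rad
ρ = (1 − cos θ)/κ = (1 − 0.86966)/0.2075 = 0.62814
z = sin θ / κ = 0.49365/0.2075 = 2.37903
x = ρ cos φ = 0.62814 × cos(205.32°) = -0.56780
y = ρ sin φ = 0.62814 × sin(205.32°) = -0.26864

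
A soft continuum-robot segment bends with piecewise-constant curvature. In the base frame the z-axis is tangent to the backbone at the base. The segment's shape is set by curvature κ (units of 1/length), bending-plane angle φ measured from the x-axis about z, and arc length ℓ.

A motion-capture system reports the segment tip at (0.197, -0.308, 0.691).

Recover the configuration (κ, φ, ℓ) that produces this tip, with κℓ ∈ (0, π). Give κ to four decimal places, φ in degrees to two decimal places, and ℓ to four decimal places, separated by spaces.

1.1965 302.60 0.8135

ρ = √(x²+y²) = √(0.197² + -0.308²) = 0.36561
φ = atan2(y, x) mod 360° = atan2(-0.308, 0.197) = 302.6034°
|p|² = ρ² + z² = 0.36561² + 0.691² = 0.61115
κ = 2ρ / |p|² = 2×0.36561 / 0.61115 = 1.19647
θ = 2·atan2(ρ, z) = 2·atan2(0.36561, 0.691) = 0.97332 rad
ℓ = θ/κ = 0.97332/1.19647 = 0.81350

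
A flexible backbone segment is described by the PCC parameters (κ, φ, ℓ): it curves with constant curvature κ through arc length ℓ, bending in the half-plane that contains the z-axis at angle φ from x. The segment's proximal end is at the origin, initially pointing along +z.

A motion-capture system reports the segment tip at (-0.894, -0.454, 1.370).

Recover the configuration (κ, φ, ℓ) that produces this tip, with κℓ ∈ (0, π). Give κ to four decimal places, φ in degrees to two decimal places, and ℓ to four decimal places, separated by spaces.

0.6958 206.92 1.8162

ρ = √(x²+y²) = √(-0.894² + -0.454²) = 1.00267
φ = atan2(y, x) mod 360° = atan2(-0.454, -0.894) = 206.9228°
|p|² = ρ² + z² = 1.00267² + 1.370² = 2.88225
κ = 2ρ / |p|² = 2×1.00267 / 2.88225 = 0.69576
θ = 2·atan2(ρ, z) = 2·atan2(1.00267, 1.370) = 1.26360 rad
ℓ = θ/κ = 1.26360/0.69576 = 1.81616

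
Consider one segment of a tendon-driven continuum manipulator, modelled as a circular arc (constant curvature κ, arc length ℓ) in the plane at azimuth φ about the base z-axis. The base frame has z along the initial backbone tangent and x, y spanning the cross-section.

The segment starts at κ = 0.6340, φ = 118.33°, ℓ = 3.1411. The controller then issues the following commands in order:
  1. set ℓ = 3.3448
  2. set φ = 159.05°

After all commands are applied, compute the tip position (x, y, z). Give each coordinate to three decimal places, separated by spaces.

initial: κ=0.6340, φ=118.33°, ℓ=3.1411
cmd 1: set ℓ=3.3448 → (κ,φ,ℓ)=(0.6340,118.33°,3.3448) → tip=(-1.1396,2.1138,1.3448)
cmd 2: set φ=159.05° → (κ,φ,ℓ)=(0.6340,159.05°,3.3448) → tip=(-2.2427,0.8586,1.3448)

-2.243 0.859 1.345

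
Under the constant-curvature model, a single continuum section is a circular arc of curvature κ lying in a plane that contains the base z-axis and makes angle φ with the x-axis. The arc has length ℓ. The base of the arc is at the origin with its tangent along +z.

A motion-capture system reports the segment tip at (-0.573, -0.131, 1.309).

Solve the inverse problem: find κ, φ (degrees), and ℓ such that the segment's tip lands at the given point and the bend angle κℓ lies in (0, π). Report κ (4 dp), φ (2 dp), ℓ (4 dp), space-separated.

0.5709 192.88 1.4784

ρ = √(x²+y²) = √(-0.573² + -0.131²) = 0.58778
φ = atan2(y, x) mod 360° = atan2(-0.131, -0.573) = 192.8777°
|p|² = ρ² + z² = 0.58778² + 1.309² = 2.05897
κ = 2ρ / |p|² = 2×0.58778 / 2.05897 = 0.57095
θ = 2·atan2(ρ, z) = 2·atan2(0.58778, 1.309) = 0.84410 rad
ℓ = θ/κ = 0.84410/0.57095 = 1.47841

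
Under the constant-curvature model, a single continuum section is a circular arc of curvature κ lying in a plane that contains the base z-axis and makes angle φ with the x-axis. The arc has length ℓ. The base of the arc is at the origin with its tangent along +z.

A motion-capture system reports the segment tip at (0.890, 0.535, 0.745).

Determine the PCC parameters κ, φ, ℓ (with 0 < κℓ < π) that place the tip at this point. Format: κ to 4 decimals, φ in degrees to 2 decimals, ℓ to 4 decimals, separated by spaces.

ρ = √(x²+y²) = √(0.890² + 0.535²) = 1.03842
φ = atan2(y, x) mod 360° = atan2(0.535, 0.890) = 31.0111°
|p|² = ρ² + z² = 1.03842² + 0.745² = 1.63335
κ = 2ρ / |p|² = 2×1.03842 / 1.63335 = 1.27153
θ = 2·atan2(ρ, z) = 2·atan2(1.03842, 0.745) = 1.89693 rad
ℓ = θ/κ = 1.89693/1.27153 = 1.49185

1.2715 31.01 1.4919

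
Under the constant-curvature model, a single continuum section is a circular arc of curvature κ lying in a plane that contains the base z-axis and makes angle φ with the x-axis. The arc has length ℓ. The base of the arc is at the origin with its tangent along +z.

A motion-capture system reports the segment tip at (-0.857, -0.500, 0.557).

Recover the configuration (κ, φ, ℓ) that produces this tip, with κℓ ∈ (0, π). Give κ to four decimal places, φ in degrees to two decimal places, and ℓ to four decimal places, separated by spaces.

1.5327 210.26 1.3822

ρ = √(x²+y²) = √(-0.857² + -0.500²) = 0.99219
φ = atan2(y, x) mod 360° = atan2(-0.500, -0.857) = 210.2606°
|p|² = ρ² + z² = 0.99219² + 0.557² = 1.29470
κ = 2ρ / |p|² = 2×0.99219 / 1.29470 = 1.53270
θ = 2·atan2(ρ, z) = 2·atan2(0.99219, 0.557) = 2.11851 rad
ℓ = θ/κ = 2.11851/1.53270 = 1.38221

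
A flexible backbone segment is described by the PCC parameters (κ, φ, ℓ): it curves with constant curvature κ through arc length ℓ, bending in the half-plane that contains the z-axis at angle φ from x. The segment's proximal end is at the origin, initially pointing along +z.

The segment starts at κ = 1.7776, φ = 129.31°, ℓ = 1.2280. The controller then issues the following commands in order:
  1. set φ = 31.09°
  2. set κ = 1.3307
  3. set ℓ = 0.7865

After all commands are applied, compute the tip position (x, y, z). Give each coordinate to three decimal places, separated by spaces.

initial: κ=1.7776, φ=129.31°, ℓ=1.2280
cmd 1: set φ=31.09° → (κ,φ,ℓ)=(1.7776,31.09°,1.2280) → tip=(0.7586,0.4574,0.4604)
cmd 2: set κ=1.3307 → (κ,φ,ℓ)=(1.3307,31.09°,1.2280) → tip=(0.6842,0.4126,0.7500)
cmd 3: set ℓ=0.7865 → (κ,φ,ℓ)=(1.3307,31.09°,0.7865) → tip=(0.3214,0.1938,0.6506)

0.321 0.194 0.651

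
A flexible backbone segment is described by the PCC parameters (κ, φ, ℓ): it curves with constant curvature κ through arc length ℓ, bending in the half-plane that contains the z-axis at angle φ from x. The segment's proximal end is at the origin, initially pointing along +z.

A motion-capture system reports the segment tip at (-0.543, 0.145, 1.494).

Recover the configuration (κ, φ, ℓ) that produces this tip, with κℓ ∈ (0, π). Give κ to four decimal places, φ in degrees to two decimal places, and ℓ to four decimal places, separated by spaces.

0.4412 165.05 1.6312

ρ = √(x²+y²) = √(-0.543² + 0.145²) = 0.56203
φ = atan2(y, x) mod 360° = atan2(0.145, -0.543) = 165.0489°
|p|² = ρ² + z² = 0.56203² + 1.494² = 2.54791
κ = 2ρ / |p|² = 2×0.56203 / 2.54791 = 0.44117
θ = 2·atan2(ρ, z) = 2·atan2(0.56203, 1.494) = 0.71963 rad
ℓ = θ/κ = 0.71963/0.44117 = 1.63119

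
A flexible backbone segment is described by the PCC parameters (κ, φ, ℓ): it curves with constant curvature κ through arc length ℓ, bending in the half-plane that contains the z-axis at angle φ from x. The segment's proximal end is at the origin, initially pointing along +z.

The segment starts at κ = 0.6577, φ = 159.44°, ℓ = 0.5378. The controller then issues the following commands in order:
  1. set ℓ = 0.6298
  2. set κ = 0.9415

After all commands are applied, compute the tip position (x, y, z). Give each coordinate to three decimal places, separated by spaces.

-0.170 0.064 0.594

initial: κ=0.6577, φ=159.44°, ℓ=0.5378
cmd 1: set ℓ=0.6298 → (κ,φ,ℓ)=(0.6577,159.44°,0.6298) → tip=(-0.1204,0.0452,0.6119)
cmd 2: set κ=0.9415 → (κ,φ,ℓ)=(0.9415,159.44°,0.6298) → tip=(-0.1698,0.0637,0.5935)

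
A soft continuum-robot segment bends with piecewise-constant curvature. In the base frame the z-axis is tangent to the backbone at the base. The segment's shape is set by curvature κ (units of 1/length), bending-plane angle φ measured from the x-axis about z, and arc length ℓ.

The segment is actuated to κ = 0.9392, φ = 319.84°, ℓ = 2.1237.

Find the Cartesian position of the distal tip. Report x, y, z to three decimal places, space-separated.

1.148 -0.969 0.971

θ = κ·ℓ = 0.9392 × 2.1237 = 1.99458 rad
ρ = (1 − cos θ)/κ = (1 − -0.41121)/0.9392 = 1.50257
z = sin θ / κ = 0.91154/0.9392 = 0.97055
x = ρ cos φ = 1.50257 × cos(319.84°) = 1.14833
y = ρ sin φ = 1.50257 × sin(319.84°) = -0.96904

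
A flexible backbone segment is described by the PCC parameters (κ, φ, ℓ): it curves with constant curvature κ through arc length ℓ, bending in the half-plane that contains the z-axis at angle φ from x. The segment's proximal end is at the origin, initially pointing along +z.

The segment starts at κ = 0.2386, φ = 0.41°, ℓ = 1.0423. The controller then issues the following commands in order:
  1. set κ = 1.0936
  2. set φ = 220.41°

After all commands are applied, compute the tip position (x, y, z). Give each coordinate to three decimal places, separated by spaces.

initial: κ=0.2386, φ=0.41°, ℓ=1.0423
cmd 1: set κ=1.0936 → (κ,φ,ℓ)=(1.0936,0.41°,1.0423) → tip=(0.5324,0.0038,0.8308)
cmd 2: set φ=220.41° → (κ,φ,ℓ)=(1.0936,220.41°,1.0423) → tip=(-0.4054,-0.3452,0.8308)

-0.405 -0.345 0.831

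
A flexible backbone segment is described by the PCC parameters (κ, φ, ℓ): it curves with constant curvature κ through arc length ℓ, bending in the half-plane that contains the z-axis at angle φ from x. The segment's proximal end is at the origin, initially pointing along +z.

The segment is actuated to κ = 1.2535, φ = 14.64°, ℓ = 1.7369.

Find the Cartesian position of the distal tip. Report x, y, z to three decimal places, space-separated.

1.212 0.317 0.656

θ = κ·ℓ = 1.2535 × 1.7369 = 2.17720 rad
ρ = (1 − cos θ)/κ = (1 − -0.56992)/1.2535 = 1.25243
z = sin θ / κ = 0.82170/1.2535 = 0.65552
x = ρ cos φ = 1.25243 × cos(14.64°) = 1.21177
y = ρ sin φ = 1.25243 × sin(14.64°) = 0.31654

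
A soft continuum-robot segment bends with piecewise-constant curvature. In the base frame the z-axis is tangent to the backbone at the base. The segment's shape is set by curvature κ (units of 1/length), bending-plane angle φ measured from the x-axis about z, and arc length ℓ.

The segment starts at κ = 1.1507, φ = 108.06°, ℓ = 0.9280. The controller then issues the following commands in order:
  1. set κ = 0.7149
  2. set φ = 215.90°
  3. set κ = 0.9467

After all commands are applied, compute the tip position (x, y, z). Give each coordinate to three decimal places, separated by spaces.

-0.310 -0.224 0.813

initial: κ=1.1507, φ=108.06°, ℓ=0.9280
cmd 1: set κ=0.7149 → (κ,φ,ℓ)=(0.7149,108.06°,0.9280) → tip=(-0.0920,0.2821,0.8614)
cmd 2: set φ=215.90° → (κ,φ,ℓ)=(0.7149,215.90°,0.9280) → tip=(-0.2403,-0.1740,0.8614)
cmd 3: set κ=0.9467 → (κ,φ,ℓ)=(0.9467,215.90°,0.9280) → tip=(-0.3095,-0.2240,0.8131)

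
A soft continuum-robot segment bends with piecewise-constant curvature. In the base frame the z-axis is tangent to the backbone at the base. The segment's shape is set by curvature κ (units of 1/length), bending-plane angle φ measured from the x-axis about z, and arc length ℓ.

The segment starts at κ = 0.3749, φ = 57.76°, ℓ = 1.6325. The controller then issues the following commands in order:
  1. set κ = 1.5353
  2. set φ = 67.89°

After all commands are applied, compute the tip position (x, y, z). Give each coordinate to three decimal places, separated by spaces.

initial: κ=0.3749, φ=57.76°, ℓ=1.6325
cmd 1: set κ=1.5353 → (κ,φ,ℓ)=(1.5353,57.76°,1.6325) → tip=(0.6272,0.9944,0.3865)
cmd 2: set φ=67.89° → (κ,φ,ℓ)=(1.5353,67.89°,1.6325) → tip=(0.4425,1.0892,0.3865)

0.442 1.089 0.386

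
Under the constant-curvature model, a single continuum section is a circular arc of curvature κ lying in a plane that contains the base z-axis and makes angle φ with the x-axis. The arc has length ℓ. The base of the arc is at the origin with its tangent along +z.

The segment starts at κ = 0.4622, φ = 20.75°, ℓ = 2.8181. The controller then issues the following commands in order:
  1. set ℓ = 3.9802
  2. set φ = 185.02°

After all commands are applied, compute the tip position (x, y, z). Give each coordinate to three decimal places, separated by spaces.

initial: κ=0.4622, φ=20.75°, ℓ=2.8181
cmd 1: set ℓ=3.9802 → (κ,φ,ℓ)=(0.4622,20.75°,3.9802) → tip=(2.5606,0.9701,2.0858)
cmd 2: set φ=185.02° → (κ,φ,ℓ)=(0.4622,185.02°,3.9802) → tip=(-2.7278,-0.2396,2.0858)

-2.728 -0.240 2.086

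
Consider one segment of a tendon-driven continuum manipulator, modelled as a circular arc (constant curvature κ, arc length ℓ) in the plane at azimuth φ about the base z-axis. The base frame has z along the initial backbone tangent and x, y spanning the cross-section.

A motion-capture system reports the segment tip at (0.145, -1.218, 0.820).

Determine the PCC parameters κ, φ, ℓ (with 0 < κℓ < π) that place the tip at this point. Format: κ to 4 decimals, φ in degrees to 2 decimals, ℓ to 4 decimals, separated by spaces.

1.1269 276.79 1.7420

ρ = √(x²+y²) = √(0.145² + -1.218²) = 1.22660
φ = atan2(y, x) mod 360° = atan2(-1.218, 0.145) = 276.7890°
|p|² = ρ² + z² = 1.22660² + 0.820² = 2.17695
κ = 2ρ / |p|² = 2×1.22660 / 2.17695 = 1.12690
θ = 2·atan2(ρ, z) = 2·atan2(1.22660, 0.820) = 1.96303 rad
ℓ = θ/κ = 1.96303/1.12690 = 1.74198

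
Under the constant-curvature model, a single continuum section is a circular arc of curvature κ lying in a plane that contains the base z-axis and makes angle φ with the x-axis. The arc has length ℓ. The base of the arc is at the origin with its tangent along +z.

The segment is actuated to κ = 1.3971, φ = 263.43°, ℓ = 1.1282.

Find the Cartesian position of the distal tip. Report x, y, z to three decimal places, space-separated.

θ = κ·ℓ = 1.3971 × 1.1282 = 1.57621 rad
ρ = (1 − cos θ)/κ = (1 − -0.00541)/1.3971 = 0.71964
z = sin θ / κ = 0.99999/1.3971 = 0.71576
x = ρ cos φ = 0.71964 × cos(263.43°) = -0.08234
y = ρ sin φ = 0.71964 × sin(263.43°) = -0.71492

-0.082 -0.715 0.716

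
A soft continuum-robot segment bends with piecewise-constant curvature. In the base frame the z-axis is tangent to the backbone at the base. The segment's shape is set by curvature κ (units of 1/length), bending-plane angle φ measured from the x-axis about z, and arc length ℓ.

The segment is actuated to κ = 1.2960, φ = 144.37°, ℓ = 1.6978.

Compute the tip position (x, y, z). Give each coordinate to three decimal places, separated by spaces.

-0.996 0.714 0.624

θ = κ·ℓ = 1.2960 × 1.6978 = 2.20035 rad
ρ = (1 − cos θ)/κ = (1 − -0.58878)/1.2960 = 1.22591
z = sin θ / κ = 0.80829/1.2960 = 0.62368
x = ρ cos φ = 1.22591 × cos(144.37°) = -0.99642
y = ρ sin φ = 1.22591 × sin(144.37°) = 0.71415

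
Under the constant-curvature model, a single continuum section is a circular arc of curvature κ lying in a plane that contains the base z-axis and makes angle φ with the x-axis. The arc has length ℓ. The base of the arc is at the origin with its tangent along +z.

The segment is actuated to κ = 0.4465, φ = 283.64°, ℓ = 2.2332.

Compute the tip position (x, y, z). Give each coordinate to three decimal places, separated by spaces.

0.242 -0.995 1.881

θ = κ·ℓ = 0.4465 × 2.2332 = 0.99712 rad
ρ = (1 − cos θ)/κ = (1 − 0.54272)/0.4465 = 1.02414
z = sin θ / κ = 0.83991/0.4465 = 1.88111
x = ρ cos φ = 1.02414 × cos(283.64°) = 0.24151
y = ρ sin φ = 1.02414 × sin(283.64°) = -0.99526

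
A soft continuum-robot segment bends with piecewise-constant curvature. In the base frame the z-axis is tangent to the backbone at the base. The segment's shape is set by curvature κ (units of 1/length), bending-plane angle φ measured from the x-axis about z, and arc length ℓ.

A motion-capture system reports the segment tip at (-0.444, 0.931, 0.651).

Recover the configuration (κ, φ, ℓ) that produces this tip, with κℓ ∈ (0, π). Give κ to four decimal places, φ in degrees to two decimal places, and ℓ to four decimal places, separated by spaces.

1.3866 115.50 1.4536

ρ = √(x²+y²) = √(-0.444² + 0.931²) = 1.03145
φ = atan2(y, x) mod 360° = atan2(0.931, -0.444) = 115.4968°
|p|² = ρ² + z² = 1.03145² + 0.651² = 1.48770
κ = 2ρ / |p|² = 2×1.03145 / 1.48770 = 1.38664
θ = 2·atan2(ρ, z) = 2·atan2(1.03145, 0.651) = 2.01558 rad
ℓ = θ/κ = 2.01558/1.38664 = 1.45356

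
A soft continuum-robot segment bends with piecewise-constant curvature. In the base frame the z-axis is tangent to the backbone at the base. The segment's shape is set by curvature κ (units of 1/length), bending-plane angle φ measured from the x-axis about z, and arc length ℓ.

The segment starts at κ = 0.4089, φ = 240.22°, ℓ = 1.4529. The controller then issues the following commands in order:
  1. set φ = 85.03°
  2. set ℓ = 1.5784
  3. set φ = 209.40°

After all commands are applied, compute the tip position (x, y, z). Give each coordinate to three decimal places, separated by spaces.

initial: κ=0.4089, φ=240.22°, ℓ=1.4529
cmd 1: set φ=85.03° → (κ,φ,ℓ)=(0.4089,85.03°,1.4529) → tip=(0.0363,0.4175,1.3689)
cmd 2: set ℓ=1.5784 → (κ,φ,ℓ)=(0.4089,85.03°,1.5784) → tip=(0.0426,0.4901,1.4711)
cmd 3: set φ=209.40° → (κ,φ,ℓ)=(0.4089,209.40°,1.5784) → tip=(-0.4286,-0.2415,1.4711)

-0.429 -0.241 1.471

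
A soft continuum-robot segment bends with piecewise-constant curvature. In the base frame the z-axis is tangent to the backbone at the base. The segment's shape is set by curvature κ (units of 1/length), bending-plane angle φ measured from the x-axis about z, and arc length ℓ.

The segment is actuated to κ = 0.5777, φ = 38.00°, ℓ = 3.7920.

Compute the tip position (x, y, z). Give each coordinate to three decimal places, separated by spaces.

θ = κ·ℓ = 0.5777 × 3.7920 = 2.19064 rad
ρ = (1 − cos θ)/κ = (1 − -0.58091)/0.5777 = 2.73655
z = sin θ / κ = 0.81397/0.5777 = 1.40898
x = ρ cos φ = 2.73655 × cos(38.00°) = 2.15643
y = ρ sin φ = 2.73655 × sin(38.00°) = 1.68479

2.156 1.685 1.409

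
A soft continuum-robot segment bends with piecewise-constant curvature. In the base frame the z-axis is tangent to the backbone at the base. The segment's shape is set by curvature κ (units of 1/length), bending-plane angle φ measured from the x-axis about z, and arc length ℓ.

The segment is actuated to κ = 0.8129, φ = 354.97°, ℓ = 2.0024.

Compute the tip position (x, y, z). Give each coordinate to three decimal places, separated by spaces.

θ = κ·ℓ = 0.8129 × 2.0024 = 1.62775 rad
ρ = (1 − cos θ)/κ = (1 − -0.05692)/0.8129 = 1.30019
z = sin θ / κ = 0.99838/0.8129 = 1.22817
x = ρ cos φ = 1.30019 × cos(354.97°) = 1.29518
y = ρ sin φ = 1.30019 × sin(354.97°) = -0.11400

1.295 -0.114 1.228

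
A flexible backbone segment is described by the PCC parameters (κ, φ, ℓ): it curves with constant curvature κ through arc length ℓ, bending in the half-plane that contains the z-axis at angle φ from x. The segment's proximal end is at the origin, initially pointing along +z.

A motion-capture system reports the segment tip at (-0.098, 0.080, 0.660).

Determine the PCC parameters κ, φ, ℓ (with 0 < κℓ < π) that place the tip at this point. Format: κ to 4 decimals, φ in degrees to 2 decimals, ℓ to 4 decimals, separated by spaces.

ρ = √(x²+y²) = √(-0.098² + 0.080²) = 0.12651
φ = atan2(y, x) mod 360° = atan2(0.080, -0.098) = 140.7743°
|p|² = ρ² + z² = 0.12651² + 0.660² = 0.45160
κ = 2ρ / |p|² = 2×0.12651 / 0.45160 = 0.56026
θ = 2·atan2(ρ, z) = 2·atan2(0.12651, 0.660) = 0.37876 rad
ℓ = θ/κ = 0.37876/0.56026 = 0.67605

0.5603 140.77 0.6760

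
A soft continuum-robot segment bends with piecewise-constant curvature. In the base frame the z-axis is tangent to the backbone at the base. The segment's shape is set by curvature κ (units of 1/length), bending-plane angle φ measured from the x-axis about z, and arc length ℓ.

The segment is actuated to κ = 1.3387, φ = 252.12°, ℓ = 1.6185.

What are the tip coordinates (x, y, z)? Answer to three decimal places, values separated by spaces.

-0.358 -1.110 0.618

θ = κ·ℓ = 1.3387 × 1.6185 = 2.16669 rad
ρ = (1 − cos θ)/κ = (1 − -0.56125)/1.3387 = 1.16624
z = sin θ / κ = 0.82765/1.3387 = 0.61825
x = ρ cos φ = 1.16624 × cos(252.12°) = -0.35806
y = ρ sin φ = 1.16624 × sin(252.12°) = -1.10991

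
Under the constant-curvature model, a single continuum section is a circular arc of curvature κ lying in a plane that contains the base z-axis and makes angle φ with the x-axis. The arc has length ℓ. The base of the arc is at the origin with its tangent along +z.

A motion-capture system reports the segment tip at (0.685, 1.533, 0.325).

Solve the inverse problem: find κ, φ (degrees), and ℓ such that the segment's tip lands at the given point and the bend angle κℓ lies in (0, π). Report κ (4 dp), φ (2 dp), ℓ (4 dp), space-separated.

ρ = √(x²+y²) = √(0.685² + 1.533²) = 1.67908
φ = atan2(y, x) mod 360° = atan2(1.533, 0.685) = 65.9232°
|p|² = ρ² + z² = 1.67908² + 0.325² = 2.92494
κ = 2ρ / |p|² = 2×1.67908 / 2.92494 = 1.14811
θ = 2·atan2(ρ, z) = 2·atan2(1.67908, 0.325) = 2.75920 rad
ℓ = θ/κ = 2.75920/1.14811 = 2.40325

1.1481 65.92 2.4033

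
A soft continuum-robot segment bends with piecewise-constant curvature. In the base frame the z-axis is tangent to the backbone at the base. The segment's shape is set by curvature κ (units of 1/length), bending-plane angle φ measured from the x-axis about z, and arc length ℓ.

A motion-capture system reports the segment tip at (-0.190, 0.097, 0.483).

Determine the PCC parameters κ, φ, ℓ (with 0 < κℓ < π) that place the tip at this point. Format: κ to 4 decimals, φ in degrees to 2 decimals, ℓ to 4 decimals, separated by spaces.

1.5303 152.95 0.5435

ρ = √(x²+y²) = √(-0.190² + 0.097²) = 0.21333
φ = atan2(y, x) mod 360° = atan2(0.097, -0.190) = 152.9545°
|p|² = ρ² + z² = 0.21333² + 0.483² = 0.27880
κ = 2ρ / |p|² = 2×0.21333 / 0.27880 = 1.53034
θ = 2·atan2(ρ, z) = 2·atan2(0.21333, 0.483) = 0.83182 rad
ℓ = θ/κ = 0.83182/1.53034 = 0.54355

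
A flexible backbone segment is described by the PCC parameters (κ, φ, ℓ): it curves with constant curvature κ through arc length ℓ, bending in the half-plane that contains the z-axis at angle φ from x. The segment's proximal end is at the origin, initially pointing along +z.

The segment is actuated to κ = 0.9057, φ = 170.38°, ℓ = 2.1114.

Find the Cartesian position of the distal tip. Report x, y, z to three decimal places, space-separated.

-1.453 0.246 1.040

θ = κ·ℓ = 0.9057 × 2.1114 = 1.91229 rad
ρ = (1 − cos θ)/κ = (1 − -0.33490)/0.9057 = 1.47389
z = sin θ / κ = 0.94225/0.9057 = 1.04036
x = ρ cos φ = 1.47389 × cos(170.38°) = -1.45316
y = ρ sin φ = 1.47389 × sin(170.38°) = 0.24631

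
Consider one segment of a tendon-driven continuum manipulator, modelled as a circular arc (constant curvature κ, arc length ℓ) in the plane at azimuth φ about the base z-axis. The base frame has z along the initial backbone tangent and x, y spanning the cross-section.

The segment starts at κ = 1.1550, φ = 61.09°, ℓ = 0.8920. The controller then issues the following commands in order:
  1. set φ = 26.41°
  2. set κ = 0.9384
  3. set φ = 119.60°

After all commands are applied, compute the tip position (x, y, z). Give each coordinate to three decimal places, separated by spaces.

-0.174 0.306 0.791

initial: κ=1.1550, φ=61.09°, ℓ=0.8920
cmd 1: set φ=26.41° → (κ,φ,ℓ)=(1.1550,26.41°,0.8920) → tip=(0.3764,0.1869,0.7424)
cmd 2: set κ=0.9384 → (κ,φ,ℓ)=(0.9384,26.41°,0.8920) → tip=(0.3153,0.1566,0.7914)
cmd 3: set φ=119.60° → (κ,φ,ℓ)=(0.9384,119.60°,0.8920) → tip=(-0.1739,0.3061,0.7914)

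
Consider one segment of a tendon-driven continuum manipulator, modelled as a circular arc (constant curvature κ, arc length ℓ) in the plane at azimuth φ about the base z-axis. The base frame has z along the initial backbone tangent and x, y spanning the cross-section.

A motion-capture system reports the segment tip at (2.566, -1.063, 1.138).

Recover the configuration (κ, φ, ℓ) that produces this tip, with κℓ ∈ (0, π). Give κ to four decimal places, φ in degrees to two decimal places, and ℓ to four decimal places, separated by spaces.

0.6166 337.50 3.8339

ρ = √(x²+y²) = √(2.566² + -1.063²) = 2.77747
φ = atan2(y, x) mod 360° = atan2(-1.063, 2.566) = 337.4976°
|p|² = ρ² + z² = 2.77747² + 1.138² = 9.00937
κ = 2ρ / |p|² = 2×2.77747 / 9.00937 = 0.61657
θ = 2·atan2(ρ, z) = 2·atan2(2.77747, 1.138) = 2.36387 rad
ℓ = θ/κ = 2.36387/0.61657 = 3.83388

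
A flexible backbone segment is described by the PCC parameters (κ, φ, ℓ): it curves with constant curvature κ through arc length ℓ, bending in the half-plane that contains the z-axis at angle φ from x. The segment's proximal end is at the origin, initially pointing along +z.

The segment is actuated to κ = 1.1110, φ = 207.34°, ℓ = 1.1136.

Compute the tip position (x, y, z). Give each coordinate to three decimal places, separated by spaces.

-0.538 -0.278 0.850

θ = κ·ℓ = 1.1110 × 1.1136 = 1.23721 rad
ρ = (1 − cos θ)/κ = (1 − 0.32743)/1.1110 = 0.60537
z = sin θ / κ = 0.94487/1.1110 = 0.85047
x = ρ cos φ = 0.60537 × cos(207.34°) = -0.53775
y = ρ sin φ = 0.60537 × sin(207.34°) = -0.27803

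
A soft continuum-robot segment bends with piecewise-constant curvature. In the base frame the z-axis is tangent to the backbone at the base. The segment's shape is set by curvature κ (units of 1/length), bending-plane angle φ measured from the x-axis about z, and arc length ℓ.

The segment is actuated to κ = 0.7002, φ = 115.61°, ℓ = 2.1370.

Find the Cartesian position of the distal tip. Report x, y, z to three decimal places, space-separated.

θ = κ·ℓ = 0.7002 × 2.1370 = 1.49633 rad
ρ = (1 − cos θ)/κ = (1 − 0.07440)/0.7002 = 1.32191
z = sin θ / κ = 0.99723/0.7002 = 1.42421
x = ρ cos φ = 1.32191 × cos(115.61°) = -0.57139
y = ρ sin φ = 1.32191 × sin(115.61°) = 1.19204

-0.571 1.192 1.424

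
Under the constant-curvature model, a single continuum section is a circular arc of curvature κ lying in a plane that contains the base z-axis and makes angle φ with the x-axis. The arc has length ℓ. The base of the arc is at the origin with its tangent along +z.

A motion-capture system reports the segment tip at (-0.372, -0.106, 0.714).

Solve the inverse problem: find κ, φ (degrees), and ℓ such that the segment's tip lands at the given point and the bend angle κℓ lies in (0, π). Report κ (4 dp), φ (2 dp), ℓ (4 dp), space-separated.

ρ = √(x²+y²) = √(-0.372² + -0.106²) = 0.38681
φ = atan2(y, x) mod 360° = atan2(-0.106, -0.372) = 195.9047°
|p|² = ρ² + z² = 0.38681² + 0.714² = 0.65942
κ = 2ρ / |p|² = 2×0.38681 / 0.65942 = 1.17318
θ = 2·atan2(ρ, z) = 2·atan2(0.38681, 0.714) = 0.99297 rad
ℓ = θ/κ = 0.99297/1.17318 = 0.84639

1.1732 195.90 0.8464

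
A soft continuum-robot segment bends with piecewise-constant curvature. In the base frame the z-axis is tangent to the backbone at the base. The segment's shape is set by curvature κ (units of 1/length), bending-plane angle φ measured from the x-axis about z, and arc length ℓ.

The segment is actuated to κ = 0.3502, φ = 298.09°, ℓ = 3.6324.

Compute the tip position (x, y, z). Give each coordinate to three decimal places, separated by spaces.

θ = κ·ℓ = 0.3502 × 3.6324 = 1.27207 rad
ρ = (1 − cos θ)/κ = (1 − 0.29431)/0.3502 = 2.01512
z = sin θ / κ = 0.95571/0.3502 = 2.72904
x = ρ cos φ = 2.01512 × cos(298.09°) = 0.94883
y = ρ sin φ = 2.01512 × sin(298.09°) = -1.77775

0.949 -1.778 2.729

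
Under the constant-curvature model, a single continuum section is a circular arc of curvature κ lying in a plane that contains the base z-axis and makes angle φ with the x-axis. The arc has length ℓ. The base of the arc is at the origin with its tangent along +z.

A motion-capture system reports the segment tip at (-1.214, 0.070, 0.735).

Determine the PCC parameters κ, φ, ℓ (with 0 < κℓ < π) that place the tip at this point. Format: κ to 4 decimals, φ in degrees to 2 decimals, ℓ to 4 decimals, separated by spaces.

ρ = √(x²+y²) = √(-1.214² + 0.070²) = 1.21602
φ = atan2(y, x) mod 360° = atan2(0.070, -1.214) = 176.6999°
|p|² = ρ² + z² = 1.21602² + 0.735² = 2.01892
κ = 2ρ / |p|² = 2×1.21602 / 2.01892 = 1.20462
θ = 2·atan2(ρ, z) = 2·atan2(1.21602, 0.735) = 2.05425 rad
ℓ = θ/κ = 2.05425/1.20462 = 1.70531

1.2046 176.70 1.7053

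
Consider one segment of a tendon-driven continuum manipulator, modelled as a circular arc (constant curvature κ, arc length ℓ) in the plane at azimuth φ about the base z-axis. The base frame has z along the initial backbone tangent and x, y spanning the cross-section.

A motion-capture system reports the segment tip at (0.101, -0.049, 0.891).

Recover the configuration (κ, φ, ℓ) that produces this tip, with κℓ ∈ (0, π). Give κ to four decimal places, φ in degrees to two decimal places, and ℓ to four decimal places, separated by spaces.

0.2784 334.12 0.9004

ρ = √(x²+y²) = √(0.101² + -0.049²) = 0.11226
φ = atan2(y, x) mod 360° = atan2(-0.049, 0.101) = 334.1197°
|p|² = ρ² + z² = 0.11226² + 0.891² = 0.80648
κ = 2ρ / |p|² = 2×0.11226 / 0.80648 = 0.27839
θ = 2·atan2(ρ, z) = 2·atan2(0.11226, 0.891) = 0.25066 rad
ℓ = θ/κ = 0.25066/0.27839 = 0.90040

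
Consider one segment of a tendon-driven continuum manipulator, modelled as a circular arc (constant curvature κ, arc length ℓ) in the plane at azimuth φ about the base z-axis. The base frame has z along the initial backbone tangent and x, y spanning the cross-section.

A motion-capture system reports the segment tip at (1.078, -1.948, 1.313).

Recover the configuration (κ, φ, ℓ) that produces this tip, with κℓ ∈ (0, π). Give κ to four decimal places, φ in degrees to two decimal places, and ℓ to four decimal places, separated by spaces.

ρ = √(x²+y²) = √(1.078² + -1.948²) = 2.22638
φ = atan2(y, x) mod 360° = atan2(-1.948, 1.078) = 298.9596°
|p|² = ρ² + z² = 2.22638² + 1.313² = 6.68076
κ = 2ρ / |p|² = 2×2.22638 / 6.68076 = 0.66651
θ = 2·atan2(ρ, z) = 2·atan2(2.22638, 1.313) = 2.07590 rad
ℓ = θ/κ = 2.07590/0.66651 = 3.11460

0.6665 298.96 3.1146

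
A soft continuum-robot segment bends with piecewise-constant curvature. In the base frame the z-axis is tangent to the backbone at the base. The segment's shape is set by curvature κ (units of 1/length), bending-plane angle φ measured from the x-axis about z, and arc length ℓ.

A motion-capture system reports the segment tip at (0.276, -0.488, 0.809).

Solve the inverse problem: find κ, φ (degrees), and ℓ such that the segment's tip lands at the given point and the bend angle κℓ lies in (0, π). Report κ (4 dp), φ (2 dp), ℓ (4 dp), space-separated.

1.1574 299.49 1.0472

ρ = √(x²+y²) = √(0.276² + -0.488²) = 0.56064
φ = atan2(y, x) mod 360° = atan2(-0.488, 0.276) = 299.4914°
|p|² = ρ² + z² = 0.56064² + 0.809² = 0.96880
κ = 2ρ / |p|² = 2×0.56064 / 0.96880 = 1.15739
θ = 2·atan2(ρ, z) = 2·atan2(0.56064, 0.809) = 1.21203 rad
ℓ = θ/κ = 1.21203/1.15739 = 1.04721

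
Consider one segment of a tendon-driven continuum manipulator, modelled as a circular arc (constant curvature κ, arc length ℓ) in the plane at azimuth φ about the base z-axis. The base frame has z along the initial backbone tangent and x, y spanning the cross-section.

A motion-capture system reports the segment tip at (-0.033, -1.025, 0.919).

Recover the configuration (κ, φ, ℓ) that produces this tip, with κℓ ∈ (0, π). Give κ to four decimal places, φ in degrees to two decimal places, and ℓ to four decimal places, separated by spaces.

ρ = √(x²+y²) = √(-0.033² + -1.025²) = 1.02553
φ = atan2(y, x) mod 360° = atan2(-1.025, -0.033) = 268.1560°
|p|² = ρ² + z² = 1.02553² + 0.919² = 1.89627
κ = 2ρ / |p|² = 2×1.02553 / 1.89627 = 1.08163
θ = 2·atan2(ρ, z) = 2·atan2(1.02553, 0.919) = 1.68026 rad
ℓ = θ/κ = 1.68026/1.08163 = 1.55345

1.0816 268.16 1.5535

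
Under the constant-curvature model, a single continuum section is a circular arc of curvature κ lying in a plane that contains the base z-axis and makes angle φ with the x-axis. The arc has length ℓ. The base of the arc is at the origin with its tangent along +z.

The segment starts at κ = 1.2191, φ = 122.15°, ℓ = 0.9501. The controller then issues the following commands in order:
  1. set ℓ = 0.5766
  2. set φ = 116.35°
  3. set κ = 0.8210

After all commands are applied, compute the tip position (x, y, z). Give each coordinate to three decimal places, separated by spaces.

initial: κ=1.2191, φ=122.15°, ℓ=0.9501
cmd 1: set ℓ=0.5766 → (κ,φ,ℓ)=(1.2191,122.15°,0.5766) → tip=(-0.1035,0.1646,0.5303)
cmd 2: set φ=116.35° → (κ,φ,ℓ)=(1.2191,116.35°,0.5766) → tip=(-0.0863,0.1742,0.5303)
cmd 3: set κ=0.8210 → (κ,φ,ℓ)=(0.8210,116.35°,0.5766) → tip=(-0.0595,0.1200,0.5553)

-0.059 0.120 0.555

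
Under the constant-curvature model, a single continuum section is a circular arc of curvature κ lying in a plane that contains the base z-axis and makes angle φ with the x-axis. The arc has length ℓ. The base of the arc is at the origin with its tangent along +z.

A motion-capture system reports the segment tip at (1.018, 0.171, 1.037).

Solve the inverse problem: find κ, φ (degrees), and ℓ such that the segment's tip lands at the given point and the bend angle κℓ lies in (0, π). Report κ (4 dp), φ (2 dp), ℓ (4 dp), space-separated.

ρ = √(x²+y²) = √(1.018² + 0.171²) = 1.03226
φ = atan2(y, x) mod 360° = atan2(0.171, 1.018) = 9.5353°
|p|² = ρ² + z² = 1.03226² + 1.037² = 2.14093
κ = 2ρ / |p|² = 2×1.03226 / 2.14093 = 0.96431
θ = 2·atan2(ρ, z) = 2·atan2(1.03226, 1.037) = 1.56622 rad
ℓ = θ/κ = 1.56622/0.96431 = 1.62418

0.9643 9.54 1.6242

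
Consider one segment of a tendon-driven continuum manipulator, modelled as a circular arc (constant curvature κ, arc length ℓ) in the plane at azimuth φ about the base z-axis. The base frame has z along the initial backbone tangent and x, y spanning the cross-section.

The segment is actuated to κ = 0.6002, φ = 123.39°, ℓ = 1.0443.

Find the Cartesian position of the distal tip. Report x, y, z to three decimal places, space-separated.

-0.174 0.264 0.977

θ = κ·ℓ = 0.6002 × 1.0443 = 0.62679 rad
ρ = (1 − cos θ)/κ = (1 − 0.80992)/0.6002 = 0.31670
z = sin θ / κ = 0.58655/0.6002 = 0.97725
x = ρ cos φ = 0.31670 × cos(123.39°) = -0.17429
y = ρ sin φ = 0.31670 × sin(123.39°) = 0.26443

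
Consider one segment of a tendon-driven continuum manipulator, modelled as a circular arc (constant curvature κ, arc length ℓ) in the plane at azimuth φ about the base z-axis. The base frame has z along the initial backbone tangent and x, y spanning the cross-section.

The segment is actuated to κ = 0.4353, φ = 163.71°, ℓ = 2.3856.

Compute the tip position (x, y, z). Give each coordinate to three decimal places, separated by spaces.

-1.086 0.317 1.979

θ = κ·ℓ = 0.4353 × 2.3856 = 1.03845 rad
ρ = (1 − cos θ)/κ = (1 − 0.50755)/0.4353 = 1.13128
z = sin θ / κ = 0.86162/0.4353 = 1.97937
x = ρ cos φ = 1.13128 × cos(163.71°) = -1.08586
y = ρ sin φ = 1.13128 × sin(163.71°) = 0.31732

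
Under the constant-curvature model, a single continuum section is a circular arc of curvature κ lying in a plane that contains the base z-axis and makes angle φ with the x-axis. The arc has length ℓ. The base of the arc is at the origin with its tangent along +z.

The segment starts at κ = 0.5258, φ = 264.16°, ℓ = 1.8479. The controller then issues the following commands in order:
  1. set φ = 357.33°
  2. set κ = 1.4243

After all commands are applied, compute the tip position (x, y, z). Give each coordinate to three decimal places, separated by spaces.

1.314 -0.061 0.343

initial: κ=0.5258, φ=264.16°, ℓ=1.8479
cmd 1: set φ=357.33° → (κ,φ,ℓ)=(0.5258,357.33°,1.8479) → tip=(0.8284,-0.0386,1.5706)
cmd 2: set κ=1.4243 → (κ,φ,ℓ)=(1.4243,357.33°,1.8479) → tip=(1.3136,-0.0613,0.3425)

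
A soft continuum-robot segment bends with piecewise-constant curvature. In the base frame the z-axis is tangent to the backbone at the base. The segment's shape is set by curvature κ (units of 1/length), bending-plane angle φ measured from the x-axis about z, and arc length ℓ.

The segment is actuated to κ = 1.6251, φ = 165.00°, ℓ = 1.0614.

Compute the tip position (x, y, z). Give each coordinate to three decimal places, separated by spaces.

-0.686 0.184 0.608

θ = κ·ℓ = 1.6251 × 1.0614 = 1.72488 rad
ρ = (1 − cos θ)/κ = (1 − -0.15348)/1.6251 = 0.70979
z = sin θ / κ = 0.98815/1.6251 = 0.60806
x = ρ cos φ = 0.70979 × cos(165.00°) = -0.68560
y = ρ sin φ = 0.70979 × sin(165.00°) = 0.18371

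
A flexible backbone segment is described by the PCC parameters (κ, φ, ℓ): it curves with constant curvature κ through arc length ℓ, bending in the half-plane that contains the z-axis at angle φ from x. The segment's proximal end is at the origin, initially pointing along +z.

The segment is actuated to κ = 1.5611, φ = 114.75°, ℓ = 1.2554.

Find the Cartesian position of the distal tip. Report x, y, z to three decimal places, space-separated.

θ = κ·ℓ = 1.5611 × 1.2554 = 1.95980 rad
ρ = (1 − cos θ)/κ = (1 − -0.37927)/1.5611 = 0.88353
z = sin θ / κ = 0.92529/1.5611 = 0.59271
x = ρ cos φ = 0.88353 × cos(114.75°) = -0.36990
y = ρ sin φ = 0.88353 × sin(114.75°) = 0.80237

-0.370 0.802 0.593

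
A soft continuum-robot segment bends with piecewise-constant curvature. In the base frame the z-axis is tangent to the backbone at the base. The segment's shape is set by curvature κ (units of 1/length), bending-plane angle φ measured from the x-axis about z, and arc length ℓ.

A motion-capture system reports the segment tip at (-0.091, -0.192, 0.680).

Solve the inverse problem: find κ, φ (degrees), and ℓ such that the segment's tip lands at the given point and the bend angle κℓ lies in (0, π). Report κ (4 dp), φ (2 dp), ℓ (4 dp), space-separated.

0.8373 244.64 0.7234

ρ = √(x²+y²) = √(-0.091² + -0.192²) = 0.21247
φ = atan2(y, x) mod 360° = atan2(-0.192, -0.091) = 244.6410°
|p|² = ρ² + z² = 0.21247² + 0.680² = 0.50755
κ = 2ρ / |p|² = 2×0.21247 / 0.50755 = 0.83726
θ = 2·atan2(ρ, z) = 2·atan2(0.21247, 0.680) = 0.60570 rad
ℓ = θ/κ = 0.60570/0.83726 = 0.72343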